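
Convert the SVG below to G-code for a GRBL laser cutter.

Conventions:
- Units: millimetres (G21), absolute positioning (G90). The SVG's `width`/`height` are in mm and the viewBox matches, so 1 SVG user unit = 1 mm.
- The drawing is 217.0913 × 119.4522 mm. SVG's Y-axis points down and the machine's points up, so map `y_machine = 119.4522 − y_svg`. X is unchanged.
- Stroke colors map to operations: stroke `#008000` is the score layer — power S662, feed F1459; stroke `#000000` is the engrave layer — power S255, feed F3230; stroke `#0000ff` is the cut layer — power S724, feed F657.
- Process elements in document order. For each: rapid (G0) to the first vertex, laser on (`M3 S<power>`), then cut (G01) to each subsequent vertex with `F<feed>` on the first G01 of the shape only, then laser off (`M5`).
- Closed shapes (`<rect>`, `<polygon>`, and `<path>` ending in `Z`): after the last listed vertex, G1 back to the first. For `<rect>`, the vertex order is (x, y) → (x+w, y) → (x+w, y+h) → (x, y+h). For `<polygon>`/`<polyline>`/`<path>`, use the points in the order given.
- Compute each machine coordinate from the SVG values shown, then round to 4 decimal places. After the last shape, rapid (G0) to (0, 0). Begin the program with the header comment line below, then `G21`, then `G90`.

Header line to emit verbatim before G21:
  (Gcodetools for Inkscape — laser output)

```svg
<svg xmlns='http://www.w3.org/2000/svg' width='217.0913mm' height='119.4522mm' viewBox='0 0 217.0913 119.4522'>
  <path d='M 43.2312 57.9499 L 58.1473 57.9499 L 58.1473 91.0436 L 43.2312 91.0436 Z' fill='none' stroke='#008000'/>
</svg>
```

(Gcodetools for Inkscape — laser output)
G21
G90
G0 X43.2312 Y61.5023
M3 S662
G01 X58.1473 Y61.5023 F1459
G01 X58.1473 Y28.4086
G01 X43.2312 Y28.4086
G01 X43.2312 Y61.5023
M5
G0 X0.0000 Y0.0000

Since the viewBox matches the mm dimensions, user units are millimetres directly. The only transform is the Y-flip y_m = 119.4522 − y_svg.

Shape 1 is a rectangle drawn with `<path>`. Its stroke #008000 means score at S662, F1459. After flipping Y the toolpath is (43.2312,61.5023) → (58.1473,61.5023) → (58.1473,28.4086) → (43.2312,28.4086) → (43.2312,61.5023), returning to the start.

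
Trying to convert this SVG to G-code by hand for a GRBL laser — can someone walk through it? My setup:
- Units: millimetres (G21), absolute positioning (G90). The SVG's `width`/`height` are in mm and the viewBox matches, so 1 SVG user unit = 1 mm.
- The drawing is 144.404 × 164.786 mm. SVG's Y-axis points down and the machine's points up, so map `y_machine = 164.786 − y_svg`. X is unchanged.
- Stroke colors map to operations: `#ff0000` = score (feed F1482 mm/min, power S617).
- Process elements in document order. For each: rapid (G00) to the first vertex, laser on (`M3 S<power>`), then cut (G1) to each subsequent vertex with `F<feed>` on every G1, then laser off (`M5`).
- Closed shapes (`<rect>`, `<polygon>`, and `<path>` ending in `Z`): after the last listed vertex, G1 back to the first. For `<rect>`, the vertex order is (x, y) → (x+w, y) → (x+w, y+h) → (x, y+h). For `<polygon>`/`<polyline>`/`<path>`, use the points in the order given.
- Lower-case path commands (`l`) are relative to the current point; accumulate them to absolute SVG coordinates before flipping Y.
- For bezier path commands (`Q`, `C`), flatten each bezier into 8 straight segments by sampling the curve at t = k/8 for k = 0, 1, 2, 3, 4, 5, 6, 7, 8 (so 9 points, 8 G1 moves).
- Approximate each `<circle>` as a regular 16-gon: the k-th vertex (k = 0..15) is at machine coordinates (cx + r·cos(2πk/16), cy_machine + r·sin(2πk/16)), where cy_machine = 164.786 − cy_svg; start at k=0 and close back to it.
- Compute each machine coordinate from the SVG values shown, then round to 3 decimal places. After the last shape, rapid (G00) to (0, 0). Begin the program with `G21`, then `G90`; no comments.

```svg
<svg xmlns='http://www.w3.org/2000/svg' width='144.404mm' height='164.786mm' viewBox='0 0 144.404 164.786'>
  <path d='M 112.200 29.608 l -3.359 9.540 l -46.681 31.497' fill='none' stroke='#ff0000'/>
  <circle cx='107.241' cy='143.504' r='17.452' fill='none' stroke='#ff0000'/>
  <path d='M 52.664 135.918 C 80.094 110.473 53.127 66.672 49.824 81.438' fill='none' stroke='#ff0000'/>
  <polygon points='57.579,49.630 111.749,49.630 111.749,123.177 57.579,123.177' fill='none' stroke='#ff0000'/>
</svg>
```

1 u = 1 mm; y_m = 164.786 − y.

[1] `<path>` open polyline, #ff0000→score S617 F1482: (112.200,135.178) → (108.841,125.638) → (62.160,94.141)

[2] `<circle>` circle, #ff0000→score S617 F1482: (124.693,21.282) → (123.365,27.961) → (119.581,33.622) → (113.920,37.406) → (107.241,38.734) → (100.562,37.406) → (94.901,33.622) → (91.117,27.961) → (89.789,21.282) → (91.117,14.603) → (94.901,8.942) → (100.562,5.158) → (107.241,3.830) → (113.920,5.158) → (119.581,8.942) → (123.365,14.603) → (124.693,21.282) (closed)

[3] `<path>` cubic bezier, #ff0000→score S617 F1482: (52.664,28.868) → (60.553,39.120) → (64.257,50.192) → (64.691,61.181) → (62.769,71.187) → (59.407,79.308) → (55.519,84.643) → (52.019,86.290) → (49.824,83.348)

[4] `<polygon>` rectangle, #ff0000→score S617 F1482: (57.579,115.156) → (111.749,115.156) → (111.749,41.609) → (57.579,41.609) → (57.579,115.156) (closed)

G21
G90
G00 X112.200 Y135.178
M3 S617
G1 X108.841 Y125.638 F1482
G1 X62.160 Y94.141 F1482
M5
G00 X124.693 Y21.282
M3 S617
G1 X123.365 Y27.961 F1482
G1 X119.581 Y33.622 F1482
G1 X113.920 Y37.406 F1482
G1 X107.241 Y38.734 F1482
G1 X100.562 Y37.406 F1482
G1 X94.901 Y33.622 F1482
G1 X91.117 Y27.961 F1482
G1 X89.789 Y21.282 F1482
G1 X91.117 Y14.603 F1482
G1 X94.901 Y8.942 F1482
G1 X100.562 Y5.158 F1482
G1 X107.241 Y3.830 F1482
G1 X113.920 Y5.158 F1482
G1 X119.581 Y8.942 F1482
G1 X123.365 Y14.603 F1482
G1 X124.693 Y21.282 F1482
M5
G00 X52.664 Y28.868
M3 S617
G1 X60.553 Y39.120 F1482
G1 X64.257 Y50.192 F1482
G1 X64.691 Y61.181 F1482
G1 X62.769 Y71.187 F1482
G1 X59.407 Y79.308 F1482
G1 X55.519 Y84.643 F1482
G1 X52.019 Y86.290 F1482
G1 X49.824 Y83.348 F1482
M5
G00 X57.579 Y115.156
M3 S617
G1 X111.749 Y115.156 F1482
G1 X111.749 Y41.609 F1482
G1 X57.579 Y41.609 F1482
G1 X57.579 Y115.156 F1482
M5
G00 X0.000 Y0.000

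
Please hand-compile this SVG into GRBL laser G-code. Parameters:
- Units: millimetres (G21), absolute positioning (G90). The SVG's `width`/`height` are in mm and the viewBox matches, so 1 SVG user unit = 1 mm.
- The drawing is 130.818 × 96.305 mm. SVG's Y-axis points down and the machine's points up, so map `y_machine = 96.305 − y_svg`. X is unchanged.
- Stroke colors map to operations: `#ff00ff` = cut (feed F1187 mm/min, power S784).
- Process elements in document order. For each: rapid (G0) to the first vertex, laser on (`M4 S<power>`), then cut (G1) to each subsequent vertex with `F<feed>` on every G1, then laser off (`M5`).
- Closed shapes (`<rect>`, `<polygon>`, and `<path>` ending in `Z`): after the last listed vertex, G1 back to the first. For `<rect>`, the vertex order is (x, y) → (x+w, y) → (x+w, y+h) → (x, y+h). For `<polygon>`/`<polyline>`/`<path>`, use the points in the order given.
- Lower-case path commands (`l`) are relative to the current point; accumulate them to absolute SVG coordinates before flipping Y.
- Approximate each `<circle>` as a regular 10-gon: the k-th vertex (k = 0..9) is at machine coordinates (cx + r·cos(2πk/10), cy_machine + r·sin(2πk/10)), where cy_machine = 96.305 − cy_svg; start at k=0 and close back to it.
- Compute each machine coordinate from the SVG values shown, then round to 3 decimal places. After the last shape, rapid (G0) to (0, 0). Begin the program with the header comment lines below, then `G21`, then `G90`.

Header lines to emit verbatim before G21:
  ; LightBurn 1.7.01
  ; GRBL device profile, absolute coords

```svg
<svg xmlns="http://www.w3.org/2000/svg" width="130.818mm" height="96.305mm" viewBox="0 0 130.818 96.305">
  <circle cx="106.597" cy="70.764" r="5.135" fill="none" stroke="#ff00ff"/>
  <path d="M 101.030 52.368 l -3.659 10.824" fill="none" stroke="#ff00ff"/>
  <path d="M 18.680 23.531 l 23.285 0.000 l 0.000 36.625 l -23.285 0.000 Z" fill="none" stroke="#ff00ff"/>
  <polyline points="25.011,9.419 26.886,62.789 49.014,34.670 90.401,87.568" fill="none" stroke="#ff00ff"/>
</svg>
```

1 u = 1 mm; y_m = 96.305 − y.

[1] `<circle>` circle, #ff00ff→cut S784 F1187: (111.732,25.541) → (110.751,28.559) → (108.184,30.425) → (105.010,30.425) → (102.443,28.559) → (101.462,25.541) → (102.443,22.523) → (105.010,20.657) → (108.184,20.657) → (110.751,22.523) → (111.732,25.541) (closed)

[2] `<path>` line segment, #ff00ff→cut S784 F1187: (101.030,43.937) → (97.371,33.113)

[3] `<path>` rectangle, #ff00ff→cut S784 F1187: (18.680,72.774) → (41.965,72.774) → (41.965,36.149) → (18.680,36.149) → (18.680,72.774) (closed)

[4] `<polyline>` open polyline, #ff00ff→cut S784 F1187: (25.011,86.886) → (26.886,33.516) → (49.014,61.635) → (90.401,8.737)

; LightBurn 1.7.01
; GRBL device profile, absolute coords
G21
G90
G0 X111.732 Y25.541
M4 S784
G1 X110.751 Y28.559 F1187
G1 X108.184 Y30.425 F1187
G1 X105.010 Y30.425 F1187
G1 X102.443 Y28.559 F1187
G1 X101.462 Y25.541 F1187
G1 X102.443 Y22.523 F1187
G1 X105.010 Y20.657 F1187
G1 X108.184 Y20.657 F1187
G1 X110.751 Y22.523 F1187
G1 X111.732 Y25.541 F1187
M5
G0 X101.030 Y43.937
M4 S784
G1 X97.371 Y33.113 F1187
M5
G0 X18.680 Y72.774
M4 S784
G1 X41.965 Y72.774 F1187
G1 X41.965 Y36.149 F1187
G1 X18.680 Y36.149 F1187
G1 X18.680 Y72.774 F1187
M5
G0 X25.011 Y86.886
M4 S784
G1 X26.886 Y33.516 F1187
G1 X49.014 Y61.635 F1187
G1 X90.401 Y8.737 F1187
M5
G0 X0.000 Y0.000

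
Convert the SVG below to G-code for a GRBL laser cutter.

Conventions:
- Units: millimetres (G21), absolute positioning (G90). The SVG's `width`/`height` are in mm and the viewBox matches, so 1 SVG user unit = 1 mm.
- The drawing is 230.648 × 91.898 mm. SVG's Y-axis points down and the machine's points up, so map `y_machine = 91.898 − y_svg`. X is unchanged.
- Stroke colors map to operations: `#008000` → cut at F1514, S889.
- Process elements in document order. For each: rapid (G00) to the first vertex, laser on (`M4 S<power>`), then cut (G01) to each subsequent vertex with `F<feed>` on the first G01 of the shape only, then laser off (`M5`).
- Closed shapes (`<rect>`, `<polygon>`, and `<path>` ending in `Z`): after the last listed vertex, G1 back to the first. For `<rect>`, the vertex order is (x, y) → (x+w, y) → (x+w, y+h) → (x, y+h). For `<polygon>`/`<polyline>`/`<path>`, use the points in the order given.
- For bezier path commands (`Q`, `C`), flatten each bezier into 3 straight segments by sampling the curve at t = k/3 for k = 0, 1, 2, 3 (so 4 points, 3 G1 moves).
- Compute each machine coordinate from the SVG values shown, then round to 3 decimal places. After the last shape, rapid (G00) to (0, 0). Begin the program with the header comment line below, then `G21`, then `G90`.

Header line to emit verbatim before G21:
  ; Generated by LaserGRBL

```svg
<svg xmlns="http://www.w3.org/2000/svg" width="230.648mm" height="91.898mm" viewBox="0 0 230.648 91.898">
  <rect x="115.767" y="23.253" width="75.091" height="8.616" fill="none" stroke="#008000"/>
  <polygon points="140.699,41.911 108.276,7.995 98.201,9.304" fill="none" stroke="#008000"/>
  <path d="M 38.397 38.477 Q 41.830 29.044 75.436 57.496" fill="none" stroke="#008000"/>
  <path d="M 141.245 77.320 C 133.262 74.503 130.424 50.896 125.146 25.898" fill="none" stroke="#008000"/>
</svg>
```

viewBox `0 0 230.648 91.898` with mm width/height → 1 unit = 1 mm. Flip: y_m = 91.898 − y_svg.

**Shape 1** — `<rect>` rectangle, stroke `#008000` → cut (S889, F1514). Machine vertices: (115.767,68.645) → (190.858,68.645) → (190.858,60.029) → (115.767,60.029) → (115.767,68.645). Closed: final G1 returns to the first vertex.

**Shape 2** — `<polygon>` closed polygon, stroke `#008000` → cut (S889, F1514). Machine vertices: (140.699,49.987) → (108.276,83.903) → (98.201,82.594) → (140.699,49.987). Closed: final G1 returns to the first vertex.

**Shape 3** — `<path>` quadratic bezier, stroke `#008000` → cut (S889, F1514). Control points (SVG): P0=(38.397,38.477), P1=(41.830,29.044), P2=(75.436,57.496); sampled at t=k/3. Machine vertices: (38.397,53.421) → (44.038,55.500) → (56.385,49.161) → (75.436,34.402). Open path.

**Shape 4** — `<path>` cubic bezier, stroke `#008000` → cut (S889, F1514). Control points (SVG): P0=(141.245,77.320), P1=(133.262,74.503), P2=(130.424,50.896), P3=(125.146,25.898); sampled at t=k/3. Machine vertices: (141.245,14.578) → (134.696,23.607) → (129.892,42.184) → (125.146,66.000). Open path.

; Generated by LaserGRBL
G21
G90
G00 X115.767 Y68.645
M4 S889
G01 X190.858 Y68.645 F1514
G01 X190.858 Y60.029
G01 X115.767 Y60.029
G01 X115.767 Y68.645
M5
G00 X140.699 Y49.987
M4 S889
G01 X108.276 Y83.903 F1514
G01 X98.201 Y82.594
G01 X140.699 Y49.987
M5
G00 X38.397 Y53.421
M4 S889
G01 X44.038 Y55.500 F1514
G01 X56.385 Y49.161
G01 X75.436 Y34.402
M5
G00 X141.245 Y14.578
M4 S889
G01 X134.696 Y23.607 F1514
G01 X129.892 Y42.184
G01 X125.146 Y66.000
M5
G00 X0.000 Y0.000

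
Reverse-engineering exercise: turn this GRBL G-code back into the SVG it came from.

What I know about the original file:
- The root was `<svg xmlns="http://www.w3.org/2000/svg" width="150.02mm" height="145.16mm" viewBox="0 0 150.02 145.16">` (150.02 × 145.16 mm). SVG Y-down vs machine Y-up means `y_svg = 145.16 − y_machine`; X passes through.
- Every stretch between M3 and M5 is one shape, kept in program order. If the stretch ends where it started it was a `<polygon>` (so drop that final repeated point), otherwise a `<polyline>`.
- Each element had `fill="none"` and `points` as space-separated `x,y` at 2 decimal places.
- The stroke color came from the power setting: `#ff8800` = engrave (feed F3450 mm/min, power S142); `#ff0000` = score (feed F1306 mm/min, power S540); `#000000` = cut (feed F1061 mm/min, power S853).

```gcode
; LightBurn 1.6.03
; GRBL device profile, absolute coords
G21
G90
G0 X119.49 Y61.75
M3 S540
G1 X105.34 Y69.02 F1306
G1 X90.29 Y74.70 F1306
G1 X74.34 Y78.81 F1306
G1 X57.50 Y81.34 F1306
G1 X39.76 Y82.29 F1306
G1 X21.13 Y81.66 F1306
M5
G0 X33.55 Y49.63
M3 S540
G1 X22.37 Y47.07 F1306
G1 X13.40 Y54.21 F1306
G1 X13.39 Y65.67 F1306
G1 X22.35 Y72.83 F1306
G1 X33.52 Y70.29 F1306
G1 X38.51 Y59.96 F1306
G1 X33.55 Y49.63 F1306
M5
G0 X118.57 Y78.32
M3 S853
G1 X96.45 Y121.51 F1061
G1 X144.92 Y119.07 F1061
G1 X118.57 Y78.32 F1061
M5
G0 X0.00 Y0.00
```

Each laser-on run becomes one SVG element. Flip Y back into SVG space with y_svg = 145.16 − y_machine.

Run 1: S540 ⇒ score layer `#ff0000`. The run is open, so emit a `<polyline>` with points (Y-flipped): 119.49,83.41 105.34,76.14 90.29,70.46 74.34,66.35 57.50,63.82 39.76,62.87 21.13,63.50.

Run 2: S540 ⇒ score layer `#ff0000`. The run returns to its start, so emit a `<polygon>` with points (Y-flipped): 33.55,95.53 22.37,98.09 13.40,90.95 13.39,79.49 22.35,72.33 33.52,74.87 38.51,85.20.

Run 3: power S853 maps to stroke `#000000` (cut). The run returns to its start, so emit a `<polygon>` with points (Y-flipped): 118.57,66.84 96.45,23.65 144.92,26.09.

<svg xmlns="http://www.w3.org/2000/svg" width="150.02mm" height="145.16mm" viewBox="0 0 150.02 145.16">
  <polyline points="119.49,83.41 105.34,76.14 90.29,70.46 74.34,66.35 57.50,63.82 39.76,62.87 21.13,63.50" fill="none" stroke="#ff0000"/>
  <polygon points="33.55,95.53 22.37,98.09 13.40,90.95 13.39,79.49 22.35,72.33 33.52,74.87 38.51,85.20" fill="none" stroke="#ff0000"/>
  <polygon points="118.57,66.84 96.45,23.65 144.92,26.09" fill="none" stroke="#000000"/>
</svg>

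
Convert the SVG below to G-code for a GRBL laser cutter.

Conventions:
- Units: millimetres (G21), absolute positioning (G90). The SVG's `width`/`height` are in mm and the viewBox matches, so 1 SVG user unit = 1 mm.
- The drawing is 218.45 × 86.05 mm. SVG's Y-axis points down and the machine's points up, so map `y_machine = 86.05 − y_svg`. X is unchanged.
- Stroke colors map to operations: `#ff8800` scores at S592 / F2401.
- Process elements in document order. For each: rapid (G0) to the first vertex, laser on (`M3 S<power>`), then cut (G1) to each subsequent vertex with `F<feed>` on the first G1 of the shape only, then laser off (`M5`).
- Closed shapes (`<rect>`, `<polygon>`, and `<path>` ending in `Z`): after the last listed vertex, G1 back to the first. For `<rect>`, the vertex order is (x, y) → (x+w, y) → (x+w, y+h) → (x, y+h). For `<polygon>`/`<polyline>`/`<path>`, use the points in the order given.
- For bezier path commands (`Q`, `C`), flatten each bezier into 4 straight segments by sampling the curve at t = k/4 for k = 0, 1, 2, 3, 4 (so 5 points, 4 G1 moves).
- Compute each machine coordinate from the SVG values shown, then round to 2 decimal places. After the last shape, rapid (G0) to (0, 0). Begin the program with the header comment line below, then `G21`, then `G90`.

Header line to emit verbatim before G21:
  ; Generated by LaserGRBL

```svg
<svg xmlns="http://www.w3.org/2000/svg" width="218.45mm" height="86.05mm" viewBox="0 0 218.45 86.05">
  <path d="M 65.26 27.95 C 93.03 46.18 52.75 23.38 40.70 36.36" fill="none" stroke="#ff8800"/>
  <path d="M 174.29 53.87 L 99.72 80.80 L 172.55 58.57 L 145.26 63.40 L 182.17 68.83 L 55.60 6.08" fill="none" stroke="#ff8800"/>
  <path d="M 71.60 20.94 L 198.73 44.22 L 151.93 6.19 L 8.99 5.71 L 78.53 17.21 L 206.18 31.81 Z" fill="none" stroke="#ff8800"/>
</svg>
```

viewBox `0 0 218.45 86.05` with mm width/height → 1 unit = 1 mm. Flip: y_m = 86.05 − y_svg.

**Shape 1** — `<path>` cubic bezier, stroke `#ff8800` → score (S592, F2401). Control points (SVG): P0=(65.26,27.95), P1=(93.03,46.18), P2=(52.75,23.38), P3=(40.70,36.36); sampled at t=k/4. Machine vertices: (65.26,58.10) → (74.83,50.92) → (67.91,51.93) → (53.53,53.92) → (40.70,49.69). Open path.

**Shape 2** — `<path>` open polyline, stroke `#ff8800` → score (S592, F2401). Machine vertices: (174.29,32.18) → (99.72,5.25) → (172.55,27.48) → (145.26,22.65) → (182.17,17.22) → (55.60,79.97). Open path.

**Shape 3** — `<path>` closed polygon, stroke `#ff8800` → score (S592, F2401). Machine vertices: (71.60,65.11) → (198.73,41.83) → (151.93,79.86) → (8.99,80.34) → (78.53,68.84) → (206.18,54.24) → (71.60,65.11). Closed: final G1 returns to the first vertex.

; Generated by LaserGRBL
G21
G90
G0 X65.26 Y58.10
M3 S592
G1 X74.83 Y50.92 F2401
G1 X67.91 Y51.93
G1 X53.53 Y53.92
G1 X40.70 Y49.69
M5
G0 X174.29 Y32.18
M3 S592
G1 X99.72 Y5.25 F2401
G1 X172.55 Y27.48
G1 X145.26 Y22.65
G1 X182.17 Y17.22
G1 X55.60 Y79.97
M5
G0 X71.60 Y65.11
M3 S592
G1 X198.73 Y41.83 F2401
G1 X151.93 Y79.86
G1 X8.99 Y80.34
G1 X78.53 Y68.84
G1 X206.18 Y54.24
G1 X71.60 Y65.11
M5
G0 X0.00 Y0.00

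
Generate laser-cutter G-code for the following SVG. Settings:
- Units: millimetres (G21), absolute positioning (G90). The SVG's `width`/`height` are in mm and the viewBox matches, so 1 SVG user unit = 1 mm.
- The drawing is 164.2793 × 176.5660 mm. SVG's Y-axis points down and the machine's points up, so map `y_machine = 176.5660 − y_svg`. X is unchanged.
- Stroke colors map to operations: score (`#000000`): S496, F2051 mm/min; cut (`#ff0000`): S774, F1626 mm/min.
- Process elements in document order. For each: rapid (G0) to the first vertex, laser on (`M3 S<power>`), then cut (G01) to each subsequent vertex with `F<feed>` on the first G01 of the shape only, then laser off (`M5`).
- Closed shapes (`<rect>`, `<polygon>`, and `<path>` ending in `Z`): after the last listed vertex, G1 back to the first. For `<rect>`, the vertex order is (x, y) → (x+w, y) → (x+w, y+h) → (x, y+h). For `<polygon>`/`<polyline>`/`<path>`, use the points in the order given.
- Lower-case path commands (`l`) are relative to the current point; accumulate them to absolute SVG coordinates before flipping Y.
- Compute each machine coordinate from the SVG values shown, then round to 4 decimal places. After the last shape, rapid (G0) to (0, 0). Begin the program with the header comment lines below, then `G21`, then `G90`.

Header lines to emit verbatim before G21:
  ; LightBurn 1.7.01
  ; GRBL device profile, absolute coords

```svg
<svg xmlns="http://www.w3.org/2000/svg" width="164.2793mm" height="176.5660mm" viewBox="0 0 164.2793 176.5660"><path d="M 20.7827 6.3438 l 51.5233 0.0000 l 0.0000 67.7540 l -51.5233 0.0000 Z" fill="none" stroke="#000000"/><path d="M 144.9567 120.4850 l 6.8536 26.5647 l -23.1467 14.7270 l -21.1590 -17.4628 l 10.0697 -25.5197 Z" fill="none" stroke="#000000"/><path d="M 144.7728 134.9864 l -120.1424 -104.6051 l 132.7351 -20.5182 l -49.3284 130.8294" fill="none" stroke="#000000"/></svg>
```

; LightBurn 1.7.01
; GRBL device profile, absolute coords
G21
G90
G0 X20.7827 Y170.2222
M3 S496
G01 X72.3060 Y170.2222 F2051
G01 X72.3060 Y102.4682
G01 X20.7827 Y102.4682
G01 X20.7827 Y170.2222
M5
G0 X144.9567 Y56.0810
M3 S496
G01 X151.8103 Y29.5163 F2051
G01 X128.6636 Y14.7893
G01 X107.5046 Y32.2521
G01 X117.5743 Y57.7718
G01 X144.9567 Y56.0810
M5
G0 X144.7728 Y41.5796
M3 S496
G01 X24.6304 Y146.1847 F2051
G01 X157.3655 Y166.7029
G01 X108.0371 Y35.8735
M5
G0 X0.0000 Y0.0000

viewBox `0 0 164.2793 176.5660` with mm width/height → 1 unit = 1 mm. Flip: y_m = 176.5660 − y_svg.

**Shape 1** — `<path>` rectangle, stroke `#000000` → score (S496, F2051). Machine vertices: (20.7827,170.2222) → (72.3060,170.2222) → (72.3060,102.4682) → (20.7827,102.4682) → (20.7827,170.2222). Closed: final G1 returns to the first vertex.

**Shape 2** — `<path>` regular polygon, stroke `#000000` → score (S496, F2051). Machine vertices: (144.9567,56.0810) → (151.8103,29.5163) → (128.6636,14.7893) → (107.5046,32.2521) → (117.5743,57.7718) → (144.9567,56.0810). Closed: final G1 returns to the first vertex.

**Shape 3** — `<path>` open polyline, stroke `#000000` → score (S496, F2051). Machine vertices: (144.7728,41.5796) → (24.6304,146.1847) → (157.3655,166.7029) → (108.0371,35.8735). Open path.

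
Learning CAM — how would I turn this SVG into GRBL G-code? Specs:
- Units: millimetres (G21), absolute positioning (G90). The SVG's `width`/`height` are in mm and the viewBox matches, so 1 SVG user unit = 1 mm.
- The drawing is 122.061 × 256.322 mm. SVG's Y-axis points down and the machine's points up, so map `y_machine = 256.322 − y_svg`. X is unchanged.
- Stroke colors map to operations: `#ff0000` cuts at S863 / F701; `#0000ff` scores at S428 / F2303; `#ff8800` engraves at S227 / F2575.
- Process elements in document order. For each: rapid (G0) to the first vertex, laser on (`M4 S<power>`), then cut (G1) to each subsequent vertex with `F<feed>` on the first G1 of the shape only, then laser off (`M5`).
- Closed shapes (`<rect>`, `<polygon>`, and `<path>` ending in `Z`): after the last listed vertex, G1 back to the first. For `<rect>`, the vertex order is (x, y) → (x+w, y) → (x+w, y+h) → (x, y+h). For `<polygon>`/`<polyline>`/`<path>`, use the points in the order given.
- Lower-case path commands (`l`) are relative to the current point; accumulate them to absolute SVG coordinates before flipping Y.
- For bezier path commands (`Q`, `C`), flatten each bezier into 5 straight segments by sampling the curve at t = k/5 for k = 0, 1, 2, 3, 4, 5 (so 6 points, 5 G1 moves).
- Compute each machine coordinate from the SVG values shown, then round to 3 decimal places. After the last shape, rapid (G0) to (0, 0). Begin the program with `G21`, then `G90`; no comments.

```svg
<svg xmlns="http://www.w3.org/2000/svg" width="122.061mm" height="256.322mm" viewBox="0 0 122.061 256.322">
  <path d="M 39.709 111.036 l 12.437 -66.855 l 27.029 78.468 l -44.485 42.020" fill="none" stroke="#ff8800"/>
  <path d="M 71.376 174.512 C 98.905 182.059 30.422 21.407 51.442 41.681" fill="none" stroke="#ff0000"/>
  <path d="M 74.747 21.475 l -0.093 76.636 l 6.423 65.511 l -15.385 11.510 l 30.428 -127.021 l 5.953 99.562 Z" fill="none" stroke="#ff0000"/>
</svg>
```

viewBox `0 0 122.061 256.322` with mm width/height → 1 unit = 1 mm. Flip: y_m = 256.322 − y_svg.

**Shape 1** — `<path>` open polyline, stroke `#ff8800` → engrave (S227, F2575). Machine vertices: (39.709,145.286) → (52.146,212.141) → (79.175,133.673) → (34.690,91.653). Open path.

**Shape 2** — `<path>` cubic bezier, stroke `#ff0000` → cut (S863, F701). Control points (SVG): P0=(71.376,174.512), P1=(98.905,182.059), P2=(30.422,21.407), P3=(51.442,41.681); sampled at t=k/5. Machine vertices: (71.376,81.810) → (77.856,94.673) → (70.198,131.145) → (57.306,174.469) → (48.086,207.887) → (51.442,214.641). Open path.

**Shape 3** — `<path>` closed polygon, stroke `#ff0000` → cut (S863, F701). Machine vertices: (74.747,234.847) → (74.654,158.211) → (81.077,92.700) → (65.692,81.190) → (96.120,208.211) → (102.073,108.649) → (74.747,234.847). Closed: final G1 returns to the first vertex.

G21
G90
G0 X39.709 Y145.286
M4 S227
G1 X52.146 Y212.141 F2575
G1 X79.175 Y133.673
G1 X34.690 Y91.653
M5
G0 X71.376 Y81.810
M4 S863
G1 X77.856 Y94.673 F701
G1 X70.198 Y131.145
G1 X57.306 Y174.469
G1 X48.086 Y207.887
G1 X51.442 Y214.641
M5
G0 X74.747 Y234.847
M4 S863
G1 X74.654 Y158.211 F701
G1 X81.077 Y92.700
G1 X65.692 Y81.190
G1 X96.120 Y208.211
G1 X102.073 Y108.649
G1 X74.747 Y234.847
M5
G0 X0.000 Y0.000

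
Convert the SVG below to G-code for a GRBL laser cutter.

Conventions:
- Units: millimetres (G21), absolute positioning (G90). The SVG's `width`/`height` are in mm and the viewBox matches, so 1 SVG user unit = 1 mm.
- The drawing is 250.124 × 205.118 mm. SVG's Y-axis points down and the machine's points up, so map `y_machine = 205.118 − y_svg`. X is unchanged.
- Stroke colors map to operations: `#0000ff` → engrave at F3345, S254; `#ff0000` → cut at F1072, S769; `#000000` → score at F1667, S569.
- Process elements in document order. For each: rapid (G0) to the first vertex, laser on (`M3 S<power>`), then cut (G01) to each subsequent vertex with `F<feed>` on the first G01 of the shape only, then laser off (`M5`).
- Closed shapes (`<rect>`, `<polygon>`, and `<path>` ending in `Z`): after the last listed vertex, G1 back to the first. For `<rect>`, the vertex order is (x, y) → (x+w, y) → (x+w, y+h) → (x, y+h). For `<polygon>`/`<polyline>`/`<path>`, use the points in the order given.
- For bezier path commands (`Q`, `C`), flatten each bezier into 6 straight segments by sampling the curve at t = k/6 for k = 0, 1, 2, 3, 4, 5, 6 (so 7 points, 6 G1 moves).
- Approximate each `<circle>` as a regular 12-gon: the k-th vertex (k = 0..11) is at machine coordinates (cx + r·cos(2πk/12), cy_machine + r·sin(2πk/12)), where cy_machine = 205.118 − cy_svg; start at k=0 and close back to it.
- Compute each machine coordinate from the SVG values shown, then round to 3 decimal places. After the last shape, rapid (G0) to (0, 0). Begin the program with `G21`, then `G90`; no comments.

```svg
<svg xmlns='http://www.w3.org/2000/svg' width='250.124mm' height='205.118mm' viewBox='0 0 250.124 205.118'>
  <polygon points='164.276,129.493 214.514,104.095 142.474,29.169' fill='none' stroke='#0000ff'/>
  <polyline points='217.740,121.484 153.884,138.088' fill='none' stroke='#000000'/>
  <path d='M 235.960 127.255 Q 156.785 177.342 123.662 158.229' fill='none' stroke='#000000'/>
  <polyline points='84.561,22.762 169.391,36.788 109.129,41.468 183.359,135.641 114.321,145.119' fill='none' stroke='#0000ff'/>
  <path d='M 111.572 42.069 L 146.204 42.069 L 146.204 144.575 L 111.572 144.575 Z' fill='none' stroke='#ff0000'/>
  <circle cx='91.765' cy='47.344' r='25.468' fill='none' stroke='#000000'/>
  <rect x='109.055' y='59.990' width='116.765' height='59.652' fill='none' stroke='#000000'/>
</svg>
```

G21
G90
G0 X164.276 Y75.625
M3 S254
G01 X214.514 Y101.023 F3345
G01 X142.474 Y175.949
G01 X164.276 Y75.625
M5
G0 X217.740 Y83.634
M3 S569
G01 X153.884 Y67.030 F1667
M5
G0 X235.960 Y77.863
M3 S569
G01 X210.848 Y63.090 F1667
G01 X188.294 Y52.161
G01 X168.298 Y45.076
G01 X150.861 Y41.836
G01 X135.982 Y42.440
G01 X123.662 Y46.889
M5
G0 X84.561 Y182.356
M3 S254
G01 X169.391 Y168.330 F3345
G01 X109.129 Y163.650
G01 X183.359 Y69.477
G01 X114.321 Y59.999
M5
G0 X111.572 Y163.049
M3 S769
G01 X146.204 Y163.049 F1072
G01 X146.204 Y60.543
G01 X111.572 Y60.543
G01 X111.572 Y163.049
M5
G0 X117.233 Y157.774
M3 S569
G01 X113.821 Y170.508 F1667
G01 X104.499 Y179.830
G01 X91.765 Y183.242
G01 X79.031 Y179.830
G01 X69.709 Y170.508
G01 X66.297 Y157.774
G01 X69.709 Y145.040
G01 X79.031 Y135.718
G01 X91.765 Y132.306
G01 X104.499 Y135.718
G01 X113.821 Y145.040
G01 X117.233 Y157.774
M5
G0 X109.055 Y145.128
M3 S569
G01 X225.820 Y145.128 F1667
G01 X225.820 Y85.476
G01 X109.055 Y85.476
G01 X109.055 Y145.128
M5
G0 X0.000 Y0.000

viewBox `0 0 250.124 205.118` with mm width/height → 1 unit = 1 mm. Flip: y_m = 205.118 − y_svg.

**Shape 1** — `<polygon>` closed polygon, stroke `#0000ff` → engrave (S254, F3345). Machine vertices: (164.276,75.625) → (214.514,101.023) → (142.474,175.949) → (164.276,75.625). Closed: final G1 returns to the first vertex.

**Shape 2** — `<polyline>` line segment, stroke `#000000` → score (S569, F1667). Machine vertices: (217.740,83.634) → (153.884,67.030). Open path.

**Shape 3** — `<path>` quadratic bezier, stroke `#000000` → score (S569, F1667). Control points (SVG): P0=(235.960,127.255), P1=(156.785,177.342), P2=(123.662,158.229); sampled at t=k/6. Machine vertices: (235.960,77.863) → (210.848,63.090) → (188.294,52.161) → (168.298,45.076) → (150.861,41.836) → (135.982,42.440) → (123.662,46.889). Open path.

**Shape 4** — `<polyline>` open polyline, stroke `#0000ff` → engrave (S254, F3345). Machine vertices: (84.561,182.356) → (169.391,168.330) → (109.129,163.650) → (183.359,69.477) → (114.321,59.999). Open path.

**Shape 5** — `<path>` rectangle, stroke `#ff0000` → cut (S769, F1072). Machine vertices: (111.572,163.049) → (146.204,163.049) → (146.204,60.543) → (111.572,60.543) → (111.572,163.049). Closed: final G1 returns to the first vertex.

**Shape 6** — `<circle>` circle, stroke `#000000` → score (S569, F1667). Machine vertices: (117.233,157.774) → (113.821,170.508) → (104.499,179.830) → (91.765,183.242) → (79.031,179.830) → (69.709,170.508) → (66.297,157.774) → (69.709,145.040) → (79.031,135.718) → (91.765,132.306) → (104.499,135.718) → (113.821,145.040) → (117.233,157.774). Closed: final G1 returns to the first vertex.

**Shape 7** — `<rect>` rectangle, stroke `#000000` → score (S569, F1667). Machine vertices: (109.055,145.128) → (225.820,145.128) → (225.820,85.476) → (109.055,85.476) → (109.055,145.128). Closed: final G1 returns to the first vertex.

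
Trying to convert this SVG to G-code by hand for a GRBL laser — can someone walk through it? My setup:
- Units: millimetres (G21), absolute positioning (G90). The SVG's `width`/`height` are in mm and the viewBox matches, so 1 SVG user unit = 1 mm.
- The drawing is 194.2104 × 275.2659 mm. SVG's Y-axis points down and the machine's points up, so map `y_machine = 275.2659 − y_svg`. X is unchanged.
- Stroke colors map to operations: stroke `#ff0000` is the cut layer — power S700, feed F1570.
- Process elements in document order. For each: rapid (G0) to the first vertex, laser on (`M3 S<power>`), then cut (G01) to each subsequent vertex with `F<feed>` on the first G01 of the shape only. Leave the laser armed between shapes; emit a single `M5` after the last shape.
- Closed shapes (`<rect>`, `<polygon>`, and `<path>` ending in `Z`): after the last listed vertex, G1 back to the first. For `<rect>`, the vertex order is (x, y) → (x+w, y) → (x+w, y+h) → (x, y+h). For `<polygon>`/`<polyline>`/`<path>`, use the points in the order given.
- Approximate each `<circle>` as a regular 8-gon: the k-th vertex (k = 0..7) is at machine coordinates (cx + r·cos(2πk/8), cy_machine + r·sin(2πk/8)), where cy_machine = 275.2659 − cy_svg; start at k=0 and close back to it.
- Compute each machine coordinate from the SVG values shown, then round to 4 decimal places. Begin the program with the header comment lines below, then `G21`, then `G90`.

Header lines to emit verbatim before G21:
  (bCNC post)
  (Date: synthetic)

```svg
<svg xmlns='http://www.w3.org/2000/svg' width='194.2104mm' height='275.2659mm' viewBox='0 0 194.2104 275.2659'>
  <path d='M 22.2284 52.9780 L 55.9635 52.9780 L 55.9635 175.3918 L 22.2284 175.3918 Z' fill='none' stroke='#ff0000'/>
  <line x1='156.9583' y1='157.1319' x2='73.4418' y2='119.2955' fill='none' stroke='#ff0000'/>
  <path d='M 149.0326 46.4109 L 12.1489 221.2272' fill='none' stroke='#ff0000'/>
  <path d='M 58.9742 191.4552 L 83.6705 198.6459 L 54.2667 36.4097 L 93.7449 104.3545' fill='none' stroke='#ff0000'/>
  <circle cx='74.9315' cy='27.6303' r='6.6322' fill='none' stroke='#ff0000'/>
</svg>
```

(bCNC post)
(Date: synthetic)
G21
G90
G0 X22.2284 Y222.2879
M3 S700
G01 X55.9635 Y222.2879 F1570
G01 X55.9635 Y99.8741
G01 X22.2284 Y99.8741
G01 X22.2284 Y222.2879
G0 X156.9583 Y118.1340
M3 S700
G01 X73.4418 Y155.9704 F1570
G0 X149.0326 Y228.8550
M3 S700
G01 X12.1489 Y54.0387 F1570
G0 X58.9742 Y83.8107
M3 S700
G01 X83.6705 Y76.6200 F1570
G01 X54.2667 Y238.8562
G01 X93.7449 Y170.9114
G0 X81.5637 Y247.6356
M3 S700
G01 X79.6212 Y252.3253 F1570
G01 X74.9315 Y254.2678
G01 X70.2418 Y252.3253
G01 X68.2993 Y247.6356
G01 X70.2418 Y242.9459
G01 X74.9315 Y241.0034
G01 X79.6212 Y242.9459
G01 X81.5637 Y247.6356
M5

Since the viewBox matches the mm dimensions, user units are millimetres directly. The only transform is the Y-flip y_m = 275.2659 − y_svg.

Shape 1 is a rectangle drawn with `<path>`. Its stroke #ff0000 means cut at S700, F1570. After flipping Y the toolpath is (22.2284,222.2879) → (55.9635,222.2879) → (55.9635,99.8741) → (22.2284,99.8741) → (22.2284,222.2879), returning to the start.

Shape 2 is a line segment drawn with `<line>`. Its stroke #ff0000 means cut at S700, F1570. After flipping Y the toolpath is (156.9583,118.1340) → (73.4418,155.9704).

Shape 3 is a line segment drawn with `<path>`. Its stroke #ff0000 means cut at S700, F1570. After flipping Y the toolpath is (149.0326,228.8550) → (12.1489,54.0387).

Shape 4 is a open polyline drawn with `<path>`. Its stroke #ff0000 means cut at S700, F1570. After flipping Y the toolpath is (58.9742,83.8107) → (83.6705,76.6200) → (54.2667,238.8562) → (93.7449,170.9114).

Shape 5 is a circle drawn with `<circle>`. Its stroke #ff0000 means cut at S700, F1570. After flipping Y the toolpath is (81.5637,247.6356) → (79.6212,252.3253) → (74.9315,254.2678) → (70.2418,252.3253) → (68.2993,247.6356) → (70.2418,242.9459) → (74.9315,241.0034) → (79.6212,242.9459) → (81.5637,247.6356), returning to the start.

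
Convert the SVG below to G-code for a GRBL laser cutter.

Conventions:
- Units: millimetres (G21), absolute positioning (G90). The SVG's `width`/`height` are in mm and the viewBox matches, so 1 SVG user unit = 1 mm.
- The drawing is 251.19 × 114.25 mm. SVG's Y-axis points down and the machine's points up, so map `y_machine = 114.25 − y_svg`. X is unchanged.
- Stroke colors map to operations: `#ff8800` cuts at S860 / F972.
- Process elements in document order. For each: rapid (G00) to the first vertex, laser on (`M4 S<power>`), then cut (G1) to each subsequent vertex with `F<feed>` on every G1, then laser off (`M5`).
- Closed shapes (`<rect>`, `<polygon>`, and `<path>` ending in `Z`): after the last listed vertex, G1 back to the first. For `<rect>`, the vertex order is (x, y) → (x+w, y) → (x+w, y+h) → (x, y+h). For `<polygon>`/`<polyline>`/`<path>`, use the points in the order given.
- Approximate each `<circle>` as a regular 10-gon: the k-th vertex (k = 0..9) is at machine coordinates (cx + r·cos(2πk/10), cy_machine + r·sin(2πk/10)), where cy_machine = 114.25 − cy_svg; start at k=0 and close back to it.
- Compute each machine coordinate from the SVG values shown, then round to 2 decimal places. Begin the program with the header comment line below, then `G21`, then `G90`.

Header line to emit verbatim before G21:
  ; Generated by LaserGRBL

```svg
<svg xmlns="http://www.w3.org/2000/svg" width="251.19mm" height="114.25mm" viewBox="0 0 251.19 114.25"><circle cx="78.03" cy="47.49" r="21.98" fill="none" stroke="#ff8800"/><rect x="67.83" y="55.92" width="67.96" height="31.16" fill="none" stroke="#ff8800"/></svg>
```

viewBox `0 0 251.19 114.25` with mm width/height → 1 unit = 1 mm. Flip: y_m = 114.25 − y_svg.

**Shape 1** — `<circle>` circle, stroke `#ff8800` → cut (S860, F972). Machine vertices: (100.01,66.76) → (95.81,79.68) → (84.82,87.66) → (71.24,87.66) → (60.25,79.68) → (56.05,66.76) → (60.25,53.84) → (71.24,45.86) → (84.82,45.86) → (95.81,53.84) → (100.01,66.76). Closed: final G1 returns to the first vertex.

**Shape 2** — `<rect>` rectangle, stroke `#ff8800` → cut (S860, F972). Machine vertices: (67.83,58.33) → (135.79,58.33) → (135.79,27.17) → (67.83,27.17) → (67.83,58.33). Closed: final G1 returns to the first vertex.

; Generated by LaserGRBL
G21
G90
G00 X100.01 Y66.76
M4 S860
G1 X95.81 Y79.68 F972
G1 X84.82 Y87.66 F972
G1 X71.24 Y87.66 F972
G1 X60.25 Y79.68 F972
G1 X56.05 Y66.76 F972
G1 X60.25 Y53.84 F972
G1 X71.24 Y45.86 F972
G1 X84.82 Y45.86 F972
G1 X95.81 Y53.84 F972
G1 X100.01 Y66.76 F972
M5
G00 X67.83 Y58.33
M4 S860
G1 X135.79 Y58.33 F972
G1 X135.79 Y27.17 F972
G1 X67.83 Y27.17 F972
G1 X67.83 Y58.33 F972
M5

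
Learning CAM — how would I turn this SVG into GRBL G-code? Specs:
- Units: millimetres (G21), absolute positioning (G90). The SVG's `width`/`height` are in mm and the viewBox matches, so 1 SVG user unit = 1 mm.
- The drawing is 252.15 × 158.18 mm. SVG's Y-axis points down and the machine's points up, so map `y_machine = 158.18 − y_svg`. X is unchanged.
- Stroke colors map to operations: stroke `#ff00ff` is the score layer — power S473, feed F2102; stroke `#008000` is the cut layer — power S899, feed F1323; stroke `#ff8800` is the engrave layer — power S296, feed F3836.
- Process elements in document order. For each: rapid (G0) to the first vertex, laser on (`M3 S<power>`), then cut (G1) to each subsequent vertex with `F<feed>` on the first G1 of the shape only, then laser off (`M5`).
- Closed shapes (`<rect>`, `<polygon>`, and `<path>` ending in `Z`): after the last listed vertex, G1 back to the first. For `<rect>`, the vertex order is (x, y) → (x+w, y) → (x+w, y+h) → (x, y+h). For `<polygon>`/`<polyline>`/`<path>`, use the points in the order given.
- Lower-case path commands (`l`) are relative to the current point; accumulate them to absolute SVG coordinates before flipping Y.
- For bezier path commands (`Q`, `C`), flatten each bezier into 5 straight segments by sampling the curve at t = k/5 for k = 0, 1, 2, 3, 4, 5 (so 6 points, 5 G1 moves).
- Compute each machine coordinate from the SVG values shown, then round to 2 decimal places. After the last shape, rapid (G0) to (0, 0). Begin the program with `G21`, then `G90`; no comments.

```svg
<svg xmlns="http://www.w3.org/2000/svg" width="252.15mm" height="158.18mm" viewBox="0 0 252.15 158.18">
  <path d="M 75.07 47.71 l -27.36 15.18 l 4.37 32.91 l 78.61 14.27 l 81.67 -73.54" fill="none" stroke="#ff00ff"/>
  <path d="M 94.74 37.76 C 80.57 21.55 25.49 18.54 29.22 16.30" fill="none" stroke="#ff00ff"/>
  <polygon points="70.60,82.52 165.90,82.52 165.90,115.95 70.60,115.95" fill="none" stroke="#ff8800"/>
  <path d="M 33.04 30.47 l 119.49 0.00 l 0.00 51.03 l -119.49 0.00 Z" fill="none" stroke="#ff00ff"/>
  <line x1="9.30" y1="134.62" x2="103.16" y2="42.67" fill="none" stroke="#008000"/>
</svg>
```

viewBox `0 0 252.15 158.18` with mm width/height → 1 unit = 1 mm. Flip: y_m = 158.18 − y_svg.

**Shape 1** — `<path>` open polyline, stroke `#ff00ff` → score (S473, F2102). Machine vertices: (75.07,110.47) → (47.71,95.29) → (52.08,62.38) → (130.69,48.11) → (212.36,121.65). Open path.

**Shape 2** — `<path>` cubic bezier, stroke `#ff00ff` → score (S473, F2102). Control points (SVG): P0=(94.74,37.76), P1=(80.57,21.55), P2=(25.49,18.54), P3=(29.22,16.30); sampled at t=k/5. Machine vertices: (94.74,120.42) → (82.13,128.66) → (64.48,134.33) → (46.59,138.03) → (33.24,140.34) → (29.22,141.88). Open path.

**Shape 3** — `<polygon>` rectangle, stroke `#ff8800` → engrave (S296, F3836). Machine vertices: (70.60,75.66) → (165.90,75.66) → (165.90,42.23) → (70.60,42.23) → (70.60,75.66). Closed: final G1 returns to the first vertex.

**Shape 4** — `<path>` rectangle, stroke `#ff00ff` → score (S473, F2102). Machine vertices: (33.04,127.71) → (152.53,127.71) → (152.53,76.68) → (33.04,76.68) → (33.04,127.71). Closed: final G1 returns to the first vertex.

**Shape 5** — `<line>` line segment, stroke `#008000` → cut (S899, F1323). Machine vertices: (9.30,23.56) → (103.16,115.51). Open path.

G21
G90
G0 X75.07 Y110.47
M3 S473
G1 X47.71 Y95.29 F2102
G1 X52.08 Y62.38
G1 X130.69 Y48.11
G1 X212.36 Y121.65
M5
G0 X94.74 Y120.42
M3 S473
G1 X82.13 Y128.66 F2102
G1 X64.48 Y134.33
G1 X46.59 Y138.03
G1 X33.24 Y140.34
G1 X29.22 Y141.88
M5
G0 X70.60 Y75.66
M3 S296
G1 X165.90 Y75.66 F3836
G1 X165.90 Y42.23
G1 X70.60 Y42.23
G1 X70.60 Y75.66
M5
G0 X33.04 Y127.71
M3 S473
G1 X152.53 Y127.71 F2102
G1 X152.53 Y76.68
G1 X33.04 Y76.68
G1 X33.04 Y127.71
M5
G0 X9.30 Y23.56
M3 S899
G1 X103.16 Y115.51 F1323
M5
G0 X0.00 Y0.00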